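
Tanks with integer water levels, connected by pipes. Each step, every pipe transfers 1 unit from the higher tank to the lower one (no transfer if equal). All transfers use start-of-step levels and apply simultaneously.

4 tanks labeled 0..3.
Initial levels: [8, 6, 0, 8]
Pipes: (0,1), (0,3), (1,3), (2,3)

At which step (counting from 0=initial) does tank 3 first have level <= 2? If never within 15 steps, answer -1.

Step 1: flows [0->1,0=3,3->1,3->2] -> levels [7 8 1 6]
Step 2: flows [1->0,0->3,1->3,3->2] -> levels [7 6 2 7]
Step 3: flows [0->1,0=3,3->1,3->2] -> levels [6 8 3 5]
Step 4: flows [1->0,0->3,1->3,3->2] -> levels [6 6 4 6]
Step 5: flows [0=1,0=3,1=3,3->2] -> levels [6 6 5 5]
Step 6: flows [0=1,0->3,1->3,2=3] -> levels [5 5 5 7]
Step 7: flows [0=1,3->0,3->1,3->2] -> levels [6 6 6 4]
Step 8: flows [0=1,0->3,1->3,2->3] -> levels [5 5 5 7]
  -> period-2 cycle (repeats step 6); tank 3 never drops to <=2
Tank 3 never reaches <=2 within 15 steps

Answer: -1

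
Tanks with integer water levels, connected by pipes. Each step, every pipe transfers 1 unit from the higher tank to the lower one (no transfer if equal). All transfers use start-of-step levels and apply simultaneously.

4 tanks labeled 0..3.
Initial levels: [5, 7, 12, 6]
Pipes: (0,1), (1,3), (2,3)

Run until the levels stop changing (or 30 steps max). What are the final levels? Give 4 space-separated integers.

Answer: 8 6 7 9

Derivation:
Step 1: flows [1->0,1->3,2->3] -> levels [6 5 11 8]
Step 2: flows [0->1,3->1,2->3] -> levels [5 7 10 8]
Step 3: flows [1->0,3->1,2->3] -> levels [6 7 9 8]
Step 4: flows [1->0,3->1,2->3] -> levels [7 7 8 8]
Step 5: flows [0=1,3->1,2=3] -> levels [7 8 8 7]
Step 6: flows [1->0,1->3,2->3] -> levels [8 6 7 9]
Step 7: flows [0->1,3->1,3->2] -> levels [7 8 8 7]
  -> period-2 cycle: step 7 state = step 5 state; never stabilizes
  -> state at step 30: (30-5) mod 2 = 1, same as step 6 -> [8 6 7 9]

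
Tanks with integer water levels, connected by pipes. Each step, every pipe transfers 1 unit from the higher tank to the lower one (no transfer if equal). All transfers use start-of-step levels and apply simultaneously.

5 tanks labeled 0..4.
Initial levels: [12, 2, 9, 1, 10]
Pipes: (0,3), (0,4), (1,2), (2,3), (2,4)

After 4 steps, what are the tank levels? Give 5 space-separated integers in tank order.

Answer: 7 6 7 7 7

Derivation:
Step 1: flows [0->3,0->4,2->1,2->3,4->2] -> levels [10 3 8 3 10]
Step 2: flows [0->3,0=4,2->1,2->3,4->2] -> levels [9 4 7 5 9]
Step 3: flows [0->3,0=4,2->1,2->3,4->2] -> levels [8 5 6 7 8]
Step 4: flows [0->3,0=4,2->1,3->2,4->2] -> levels [7 6 7 7 7]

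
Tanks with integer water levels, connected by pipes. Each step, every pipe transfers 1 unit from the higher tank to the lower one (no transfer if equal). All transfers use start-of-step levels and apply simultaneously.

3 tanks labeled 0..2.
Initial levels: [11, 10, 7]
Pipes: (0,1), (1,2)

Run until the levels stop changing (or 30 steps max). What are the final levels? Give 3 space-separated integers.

Answer: 10 8 10

Derivation:
Step 1: flows [0->1,1->2] -> levels [10 10 8]
Step 2: flows [0=1,1->2] -> levels [10 9 9]
Step 3: flows [0->1,1=2] -> levels [9 10 9]
Step 4: flows [1->0,1->2] -> levels [10 8 10]
Step 5: flows [0->1,2->1] -> levels [9 10 9]
  -> period-2 cycle: step 5 state = step 3 state; never stabilizes
  -> state at step 30: (30-3) mod 2 = 1, same as step 4 -> [10 8 10]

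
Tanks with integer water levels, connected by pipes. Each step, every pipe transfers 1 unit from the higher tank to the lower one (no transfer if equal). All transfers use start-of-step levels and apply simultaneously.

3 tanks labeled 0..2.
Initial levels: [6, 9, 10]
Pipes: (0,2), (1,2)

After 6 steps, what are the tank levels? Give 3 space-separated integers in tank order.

Answer: 9 9 7

Derivation:
Step 1: flows [2->0,2->1] -> levels [7 10 8]
Step 2: flows [2->0,1->2] -> levels [8 9 8]
Step 3: flows [0=2,1->2] -> levels [8 8 9]
Step 4: flows [2->0,2->1] -> levels [9 9 7]
Step 5: flows [0->2,1->2] -> levels [8 8 9]
  -> period-2 cycle: step 5 state = step 3 state
  -> state at step 6: (6-3) mod 2 = 1, same as step 4 -> [9 9 7]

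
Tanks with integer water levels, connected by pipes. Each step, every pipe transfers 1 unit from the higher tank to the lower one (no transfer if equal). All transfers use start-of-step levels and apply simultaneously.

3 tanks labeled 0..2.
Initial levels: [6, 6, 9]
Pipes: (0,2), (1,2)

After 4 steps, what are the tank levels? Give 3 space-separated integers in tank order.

Answer: 7 7 7

Derivation:
Step 1: flows [2->0,2->1] -> levels [7 7 7]
Step 2: flows [0=2,1=2] -> levels [7 7 7]
  -> stable; steps 3..4 unchanged -> [7 7 7]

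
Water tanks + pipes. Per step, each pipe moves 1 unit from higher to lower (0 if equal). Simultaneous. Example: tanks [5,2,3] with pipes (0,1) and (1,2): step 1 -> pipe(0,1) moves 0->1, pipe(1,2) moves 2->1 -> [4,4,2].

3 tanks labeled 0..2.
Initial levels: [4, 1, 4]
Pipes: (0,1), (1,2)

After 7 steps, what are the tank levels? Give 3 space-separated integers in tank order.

Step 1: flows [0->1,2->1] -> levels [3 3 3]
Step 2: flows [0=1,1=2] -> levels [3 3 3]
  -> stable; steps 3..7 unchanged -> [3 3 3]

Answer: 3 3 3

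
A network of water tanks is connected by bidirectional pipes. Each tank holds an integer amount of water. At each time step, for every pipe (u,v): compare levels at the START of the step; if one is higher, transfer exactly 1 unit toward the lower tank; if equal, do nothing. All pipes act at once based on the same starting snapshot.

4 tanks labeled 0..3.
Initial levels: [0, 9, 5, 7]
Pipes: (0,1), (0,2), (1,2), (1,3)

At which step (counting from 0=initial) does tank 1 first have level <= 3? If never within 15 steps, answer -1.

Answer: -1

Derivation:
Step 1: flows [1->0,2->0,1->2,1->3] -> levels [2 6 5 8]
Step 2: flows [1->0,2->0,1->2,3->1] -> levels [4 5 5 7]
Step 3: flows [1->0,2->0,1=2,3->1] -> levels [6 5 4 6]
Step 4: flows [0->1,0->2,1->2,3->1] -> levels [4 6 6 5]
Step 5: flows [1->0,2->0,1=2,1->3] -> levels [6 4 5 6]
Step 6: flows [0->1,0->2,2->1,3->1] -> levels [4 7 5 5]
Step 7: flows [1->0,2->0,1->2,1->3] -> levels [6 4 5 6]
  -> period-2 cycle (repeats step 5); tank 1 never drops to <=3
Tank 1 never reaches <=3 within 15 steps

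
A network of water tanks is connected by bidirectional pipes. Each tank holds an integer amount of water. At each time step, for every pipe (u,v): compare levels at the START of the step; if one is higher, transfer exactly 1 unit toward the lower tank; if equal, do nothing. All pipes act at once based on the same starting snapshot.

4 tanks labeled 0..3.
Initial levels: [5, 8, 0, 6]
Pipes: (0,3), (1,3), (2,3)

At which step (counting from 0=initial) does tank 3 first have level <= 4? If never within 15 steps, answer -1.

Answer: 3

Derivation:
Step 1: flows [3->0,1->3,3->2] -> levels [6 7 1 5]
Step 2: flows [0->3,1->3,3->2] -> levels [5 6 2 6]
Step 3: flows [3->0,1=3,3->2] -> levels [6 6 3 4]
Tank 3 first reaches <=4 at step 3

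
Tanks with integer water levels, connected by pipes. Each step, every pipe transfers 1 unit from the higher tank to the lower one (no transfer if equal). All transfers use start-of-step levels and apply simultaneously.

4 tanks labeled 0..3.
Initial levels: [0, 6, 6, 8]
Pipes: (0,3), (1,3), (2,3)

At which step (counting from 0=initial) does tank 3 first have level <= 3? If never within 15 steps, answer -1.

Step 1: flows [3->0,3->1,3->2] -> levels [1 7 7 5]
Step 2: flows [3->0,1->3,2->3] -> levels [2 6 6 6]
Step 3: flows [3->0,1=3,2=3] -> levels [3 6 6 5]
Step 4: flows [3->0,1->3,2->3] -> levels [4 5 5 6]
Step 5: flows [3->0,3->1,3->2] -> levels [5 6 6 3]
Tank 3 first reaches <=3 at step 5

Answer: 5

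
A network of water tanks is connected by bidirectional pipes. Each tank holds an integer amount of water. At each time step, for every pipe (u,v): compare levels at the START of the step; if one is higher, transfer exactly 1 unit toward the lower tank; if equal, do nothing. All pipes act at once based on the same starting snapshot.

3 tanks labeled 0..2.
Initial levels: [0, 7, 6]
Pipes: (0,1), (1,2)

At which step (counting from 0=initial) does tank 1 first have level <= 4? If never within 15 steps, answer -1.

Step 1: flows [1->0,1->2] -> levels [1 5 7]
Step 2: flows [1->0,2->1] -> levels [2 5 6]
Step 3: flows [1->0,2->1] -> levels [3 5 5]
Step 4: flows [1->0,1=2] -> levels [4 4 5]
Tank 1 first reaches <=4 at step 4

Answer: 4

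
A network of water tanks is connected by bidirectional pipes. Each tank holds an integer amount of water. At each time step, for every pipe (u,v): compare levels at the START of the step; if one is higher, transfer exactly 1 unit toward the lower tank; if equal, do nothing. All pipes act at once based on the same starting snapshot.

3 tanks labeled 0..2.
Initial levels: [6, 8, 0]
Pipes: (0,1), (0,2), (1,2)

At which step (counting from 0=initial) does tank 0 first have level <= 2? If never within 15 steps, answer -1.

Answer: -1

Derivation:
Step 1: flows [1->0,0->2,1->2] -> levels [6 6 2]
Step 2: flows [0=1,0->2,1->2] -> levels [5 5 4]
Step 3: flows [0=1,0->2,1->2] -> levels [4 4 6]
Step 4: flows [0=1,2->0,2->1] -> levels [5 5 4]
  -> period-2 cycle (repeats step 2); tank 0 never drops to <=2
Tank 0 never reaches <=2 within 15 steps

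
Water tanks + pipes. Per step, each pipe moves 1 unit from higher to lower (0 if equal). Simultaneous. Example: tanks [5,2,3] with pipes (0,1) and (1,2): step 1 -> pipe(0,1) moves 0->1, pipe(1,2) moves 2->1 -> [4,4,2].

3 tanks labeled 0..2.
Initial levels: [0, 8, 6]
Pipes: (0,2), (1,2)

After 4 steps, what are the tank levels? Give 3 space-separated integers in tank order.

Step 1: flows [2->0,1->2] -> levels [1 7 6]
Step 2: flows [2->0,1->2] -> levels [2 6 6]
Step 3: flows [2->0,1=2] -> levels [3 6 5]
Step 4: flows [2->0,1->2] -> levels [4 5 5]

Answer: 4 5 5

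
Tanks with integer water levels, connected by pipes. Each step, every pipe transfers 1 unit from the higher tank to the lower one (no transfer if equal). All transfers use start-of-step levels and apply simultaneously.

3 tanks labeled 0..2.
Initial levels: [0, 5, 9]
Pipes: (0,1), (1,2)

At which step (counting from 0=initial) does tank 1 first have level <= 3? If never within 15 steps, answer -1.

Answer: -1

Derivation:
Step 1: flows [1->0,2->1] -> levels [1 5 8]
Step 2: flows [1->0,2->1] -> levels [2 5 7]
Step 3: flows [1->0,2->1] -> levels [3 5 6]
Step 4: flows [1->0,2->1] -> levels [4 5 5]
Step 5: flows [1->0,1=2] -> levels [5 4 5]
Step 6: flows [0->1,2->1] -> levels [4 6 4]
Step 7: flows [1->0,1->2] -> levels [5 4 5]
  -> period-2 cycle (repeats step 5); tank 1 never drops to <=3
Tank 1 never reaches <=3 within 15 steps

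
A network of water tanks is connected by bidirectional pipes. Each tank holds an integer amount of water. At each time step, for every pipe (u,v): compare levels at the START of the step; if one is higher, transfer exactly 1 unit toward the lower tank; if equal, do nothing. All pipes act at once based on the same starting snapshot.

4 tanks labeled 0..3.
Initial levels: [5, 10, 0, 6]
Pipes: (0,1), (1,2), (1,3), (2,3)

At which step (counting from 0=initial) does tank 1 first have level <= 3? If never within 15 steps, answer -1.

Answer: -1

Derivation:
Step 1: flows [1->0,1->2,1->3,3->2] -> levels [6 7 2 6]
Step 2: flows [1->0,1->2,1->3,3->2] -> levels [7 4 4 6]
Step 3: flows [0->1,1=2,3->1,3->2] -> levels [6 6 5 4]
Step 4: flows [0=1,1->2,1->3,2->3] -> levels [6 4 5 6]
Step 5: flows [0->1,2->1,3->1,3->2] -> levels [5 7 5 4]
Step 6: flows [1->0,1->2,1->3,2->3] -> levels [6 4 5 6]
  -> period-2 cycle (repeats step 4); tank 1 never drops to <=3
Tank 1 never reaches <=3 within 15 steps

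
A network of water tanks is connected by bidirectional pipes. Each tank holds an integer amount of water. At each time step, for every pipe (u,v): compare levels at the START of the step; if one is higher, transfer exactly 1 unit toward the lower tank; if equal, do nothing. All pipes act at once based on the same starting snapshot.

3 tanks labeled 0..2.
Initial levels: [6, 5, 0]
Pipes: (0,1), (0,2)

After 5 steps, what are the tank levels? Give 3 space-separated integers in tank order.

Step 1: flows [0->1,0->2] -> levels [4 6 1]
Step 2: flows [1->0,0->2] -> levels [4 5 2]
Step 3: flows [1->0,0->2] -> levels [4 4 3]
Step 4: flows [0=1,0->2] -> levels [3 4 4]
Step 5: flows [1->0,2->0] -> levels [5 3 3]

Answer: 5 3 3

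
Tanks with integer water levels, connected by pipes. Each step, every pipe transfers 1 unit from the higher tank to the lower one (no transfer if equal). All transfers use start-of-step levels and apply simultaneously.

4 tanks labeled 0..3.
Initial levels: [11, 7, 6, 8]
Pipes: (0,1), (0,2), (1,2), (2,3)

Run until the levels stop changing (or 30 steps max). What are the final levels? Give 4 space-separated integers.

Answer: 8 9 7 8

Derivation:
Step 1: flows [0->1,0->2,1->2,3->2] -> levels [9 7 9 7]
Step 2: flows [0->1,0=2,2->1,2->3] -> levels [8 9 7 8]
Step 3: flows [1->0,0->2,1->2,3->2] -> levels [8 7 10 7]
Step 4: flows [0->1,2->0,2->1,2->3] -> levels [8 9 7 8]
  -> period-2 cycle: step 4 state = step 2 state; never stabilizes
  -> state at step 30: (30-2) mod 2 = 0, same as step 2 -> [8 9 7 8]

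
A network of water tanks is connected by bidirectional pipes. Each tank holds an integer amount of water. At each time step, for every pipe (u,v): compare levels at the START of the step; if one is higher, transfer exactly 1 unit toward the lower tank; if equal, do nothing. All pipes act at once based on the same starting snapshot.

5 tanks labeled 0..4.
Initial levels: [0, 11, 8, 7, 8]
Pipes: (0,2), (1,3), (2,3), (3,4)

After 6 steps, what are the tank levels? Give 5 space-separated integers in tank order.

Step 1: flows [2->0,1->3,2->3,4->3] -> levels [1 10 6 10 7]
Step 2: flows [2->0,1=3,3->2,3->4] -> levels [2 10 6 8 8]
Step 3: flows [2->0,1->3,3->2,3=4] -> levels [3 9 6 8 8]
Step 4: flows [2->0,1->3,3->2,3=4] -> levels [4 8 6 8 8]
Step 5: flows [2->0,1=3,3->2,3=4] -> levels [5 8 6 7 8]
Step 6: flows [2->0,1->3,3->2,4->3] -> levels [6 7 6 8 7]

Answer: 6 7 6 8 7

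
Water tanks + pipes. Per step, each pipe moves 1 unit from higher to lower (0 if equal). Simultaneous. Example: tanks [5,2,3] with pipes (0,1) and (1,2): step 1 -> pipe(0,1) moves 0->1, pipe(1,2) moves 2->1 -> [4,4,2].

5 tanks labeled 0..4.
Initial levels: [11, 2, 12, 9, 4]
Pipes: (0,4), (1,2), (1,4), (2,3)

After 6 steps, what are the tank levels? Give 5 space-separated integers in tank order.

Step 1: flows [0->4,2->1,4->1,2->3] -> levels [10 4 10 10 4]
Step 2: flows [0->4,2->1,1=4,2=3] -> levels [9 5 9 10 5]
Step 3: flows [0->4,2->1,1=4,3->2] -> levels [8 6 9 9 6]
Step 4: flows [0->4,2->1,1=4,2=3] -> levels [7 7 8 9 7]
Step 5: flows [0=4,2->1,1=4,3->2] -> levels [7 8 8 8 7]
Step 6: flows [0=4,1=2,1->4,2=3] -> levels [7 7 8 8 8]

Answer: 7 7 8 8 8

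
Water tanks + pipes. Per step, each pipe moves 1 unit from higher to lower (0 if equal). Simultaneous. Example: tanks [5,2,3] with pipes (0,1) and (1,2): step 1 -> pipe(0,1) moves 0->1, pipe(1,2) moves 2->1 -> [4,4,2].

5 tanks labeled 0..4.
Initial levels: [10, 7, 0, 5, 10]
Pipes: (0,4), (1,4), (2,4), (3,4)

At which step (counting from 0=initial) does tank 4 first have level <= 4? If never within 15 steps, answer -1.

Step 1: flows [0=4,4->1,4->2,4->3] -> levels [10 8 1 6 7]
Step 2: flows [0->4,1->4,4->2,4->3] -> levels [9 7 2 7 7]
Step 3: flows [0->4,1=4,4->2,3=4] -> levels [8 7 3 7 7]
Step 4: flows [0->4,1=4,4->2,3=4] -> levels [7 7 4 7 7]
Step 5: flows [0=4,1=4,4->2,3=4] -> levels [7 7 5 7 6]
Step 6: flows [0->4,1->4,4->2,3->4] -> levels [6 6 6 6 8]
Step 7: flows [4->0,4->1,4->2,4->3] -> levels [7 7 7 7 4]
Tank 4 first reaches <=4 at step 7

Answer: 7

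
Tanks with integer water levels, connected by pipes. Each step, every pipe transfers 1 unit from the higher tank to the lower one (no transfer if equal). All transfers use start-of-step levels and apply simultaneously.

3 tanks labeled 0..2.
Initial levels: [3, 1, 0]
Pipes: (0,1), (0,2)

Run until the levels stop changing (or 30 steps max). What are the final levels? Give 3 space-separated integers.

Answer: 2 1 1

Derivation:
Step 1: flows [0->1,0->2] -> levels [1 2 1]
Step 2: flows [1->0,0=2] -> levels [2 1 1]
Step 3: flows [0->1,0->2] -> levels [0 2 2]
Step 4: flows [1->0,2->0] -> levels [2 1 1]
  -> period-2 cycle: step 4 state = step 2 state; never stabilizes
  -> state at step 30: (30-2) mod 2 = 0, same as step 2 -> [2 1 1]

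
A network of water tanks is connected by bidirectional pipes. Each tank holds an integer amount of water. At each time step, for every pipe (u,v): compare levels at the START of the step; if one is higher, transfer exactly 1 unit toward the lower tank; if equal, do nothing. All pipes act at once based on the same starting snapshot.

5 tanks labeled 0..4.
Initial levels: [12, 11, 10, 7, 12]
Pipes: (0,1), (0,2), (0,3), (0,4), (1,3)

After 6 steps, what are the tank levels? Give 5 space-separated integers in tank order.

Answer: 12 9 10 10 11

Derivation:
Step 1: flows [0->1,0->2,0->3,0=4,1->3] -> levels [9 11 11 9 12]
Step 2: flows [1->0,2->0,0=3,4->0,1->3] -> levels [12 9 10 10 11]
Step 3: flows [0->1,0->2,0->3,0->4,3->1] -> levels [8 11 11 10 12]
Step 4: flows [1->0,2->0,3->0,4->0,1->3] -> levels [12 9 10 10 11]
  -> period-2 cycle: step 4 state = step 2 state
  -> state at step 6: (6-2) mod 2 = 0, same as step 2 -> [12 9 10 10 11]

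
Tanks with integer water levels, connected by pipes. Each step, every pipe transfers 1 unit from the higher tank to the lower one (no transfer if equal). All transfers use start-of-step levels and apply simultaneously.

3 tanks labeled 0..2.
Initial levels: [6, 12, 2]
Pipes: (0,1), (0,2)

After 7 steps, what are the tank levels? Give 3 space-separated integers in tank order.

Answer: 8 6 6

Derivation:
Step 1: flows [1->0,0->2] -> levels [6 11 3]
Step 2: flows [1->0,0->2] -> levels [6 10 4]
Step 3: flows [1->0,0->2] -> levels [6 9 5]
Step 4: flows [1->0,0->2] -> levels [6 8 6]
Step 5: flows [1->0,0=2] -> levels [7 7 6]
Step 6: flows [0=1,0->2] -> levels [6 7 7]
Step 7: flows [1->0,2->0] -> levels [8 6 6]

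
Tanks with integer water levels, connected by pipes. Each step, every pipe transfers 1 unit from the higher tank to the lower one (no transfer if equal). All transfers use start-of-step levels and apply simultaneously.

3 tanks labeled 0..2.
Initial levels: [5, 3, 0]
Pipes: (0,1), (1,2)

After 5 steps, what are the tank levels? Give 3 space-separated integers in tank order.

Answer: 3 2 3

Derivation:
Step 1: flows [0->1,1->2] -> levels [4 3 1]
Step 2: flows [0->1,1->2] -> levels [3 3 2]
Step 3: flows [0=1,1->2] -> levels [3 2 3]
Step 4: flows [0->1,2->1] -> levels [2 4 2]
Step 5: flows [1->0,1->2] -> levels [3 2 3]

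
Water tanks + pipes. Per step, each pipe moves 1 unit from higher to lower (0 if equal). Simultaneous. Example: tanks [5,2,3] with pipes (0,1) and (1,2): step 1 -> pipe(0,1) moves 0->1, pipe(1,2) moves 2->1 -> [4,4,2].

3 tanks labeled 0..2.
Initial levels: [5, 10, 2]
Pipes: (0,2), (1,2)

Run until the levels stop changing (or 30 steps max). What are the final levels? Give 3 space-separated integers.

Step 1: flows [0->2,1->2] -> levels [4 9 4]
Step 2: flows [0=2,1->2] -> levels [4 8 5]
Step 3: flows [2->0,1->2] -> levels [5 7 5]
Step 4: flows [0=2,1->2] -> levels [5 6 6]
Step 5: flows [2->0,1=2] -> levels [6 6 5]
Step 6: flows [0->2,1->2] -> levels [5 5 7]
Step 7: flows [2->0,2->1] -> levels [6 6 5]
  -> period-2 cycle: step 7 state = step 5 state; never stabilizes
  -> state at step 30: (30-5) mod 2 = 1, same as step 6 -> [5 5 7]

Answer: 5 5 7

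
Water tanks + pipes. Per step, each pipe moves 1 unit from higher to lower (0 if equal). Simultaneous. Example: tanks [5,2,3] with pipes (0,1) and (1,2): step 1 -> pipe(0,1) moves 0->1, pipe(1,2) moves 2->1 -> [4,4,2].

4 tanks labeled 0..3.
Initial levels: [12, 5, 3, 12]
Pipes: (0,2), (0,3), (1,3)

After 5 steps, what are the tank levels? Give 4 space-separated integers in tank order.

Step 1: flows [0->2,0=3,3->1] -> levels [11 6 4 11]
Step 2: flows [0->2,0=3,3->1] -> levels [10 7 5 10]
Step 3: flows [0->2,0=3,3->1] -> levels [9 8 6 9]
Step 4: flows [0->2,0=3,3->1] -> levels [8 9 7 8]
Step 5: flows [0->2,0=3,1->3] -> levels [7 8 8 9]

Answer: 7 8 8 9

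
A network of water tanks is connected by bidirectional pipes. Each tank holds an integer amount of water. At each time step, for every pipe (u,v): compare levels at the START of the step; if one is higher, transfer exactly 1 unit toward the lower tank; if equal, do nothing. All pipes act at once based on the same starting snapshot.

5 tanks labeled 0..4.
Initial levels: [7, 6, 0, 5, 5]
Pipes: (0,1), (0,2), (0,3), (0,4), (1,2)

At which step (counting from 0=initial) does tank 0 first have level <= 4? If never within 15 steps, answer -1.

Answer: 1

Derivation:
Step 1: flows [0->1,0->2,0->3,0->4,1->2] -> levels [3 6 2 6 6]
Tank 0 first reaches <=4 at step 1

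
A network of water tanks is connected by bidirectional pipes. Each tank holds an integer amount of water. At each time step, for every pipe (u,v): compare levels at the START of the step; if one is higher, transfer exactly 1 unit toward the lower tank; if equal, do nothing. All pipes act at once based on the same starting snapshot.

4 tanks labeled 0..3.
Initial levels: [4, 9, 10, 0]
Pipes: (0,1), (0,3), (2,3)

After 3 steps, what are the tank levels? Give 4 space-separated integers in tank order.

Answer: 5 6 7 5

Derivation:
Step 1: flows [1->0,0->3,2->3] -> levels [4 8 9 2]
Step 2: flows [1->0,0->3,2->3] -> levels [4 7 8 4]
Step 3: flows [1->0,0=3,2->3] -> levels [5 6 7 5]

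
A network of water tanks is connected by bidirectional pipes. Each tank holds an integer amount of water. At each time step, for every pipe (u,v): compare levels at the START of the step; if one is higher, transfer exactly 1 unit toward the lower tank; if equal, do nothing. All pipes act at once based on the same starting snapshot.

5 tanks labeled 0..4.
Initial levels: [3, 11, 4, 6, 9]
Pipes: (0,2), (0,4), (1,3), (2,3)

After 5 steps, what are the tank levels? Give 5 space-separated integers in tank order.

Answer: 7 7 6 7 6

Derivation:
Step 1: flows [2->0,4->0,1->3,3->2] -> levels [5 10 4 6 8]
Step 2: flows [0->2,4->0,1->3,3->2] -> levels [5 9 6 6 7]
Step 3: flows [2->0,4->0,1->3,2=3] -> levels [7 8 5 7 6]
Step 4: flows [0->2,0->4,1->3,3->2] -> levels [5 7 7 7 7]
Step 5: flows [2->0,4->0,1=3,2=3] -> levels [7 7 6 7 6]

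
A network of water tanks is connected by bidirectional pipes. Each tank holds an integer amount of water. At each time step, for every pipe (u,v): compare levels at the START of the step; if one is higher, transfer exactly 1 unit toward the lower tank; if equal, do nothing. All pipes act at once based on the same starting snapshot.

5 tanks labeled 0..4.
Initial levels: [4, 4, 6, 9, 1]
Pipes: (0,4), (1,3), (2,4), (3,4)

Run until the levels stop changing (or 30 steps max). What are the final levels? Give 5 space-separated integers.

Answer: 4 6 4 4 6

Derivation:
Step 1: flows [0->4,3->1,2->4,3->4] -> levels [3 5 5 7 4]
Step 2: flows [4->0,3->1,2->4,3->4] -> levels [4 6 4 5 5]
Step 3: flows [4->0,1->3,4->2,3=4] -> levels [5 5 5 6 3]
Step 4: flows [0->4,3->1,2->4,3->4] -> levels [4 6 4 4 6]
Step 5: flows [4->0,1->3,4->2,4->3] -> levels [5 5 5 6 3]
  -> period-2 cycle: step 5 state = step 3 state; never stabilizes
  -> state at step 30: (30-3) mod 2 = 1, same as step 4 -> [4 6 4 4 6]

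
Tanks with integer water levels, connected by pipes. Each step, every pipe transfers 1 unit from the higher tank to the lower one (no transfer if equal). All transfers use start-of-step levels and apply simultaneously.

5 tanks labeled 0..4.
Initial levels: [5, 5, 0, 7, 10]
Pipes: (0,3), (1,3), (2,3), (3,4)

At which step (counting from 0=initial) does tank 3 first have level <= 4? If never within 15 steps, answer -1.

Answer: 5

Derivation:
Step 1: flows [3->0,3->1,3->2,4->3] -> levels [6 6 1 5 9]
Step 2: flows [0->3,1->3,3->2,4->3] -> levels [5 5 2 7 8]
Step 3: flows [3->0,3->1,3->2,4->3] -> levels [6 6 3 5 7]
Step 4: flows [0->3,1->3,3->2,4->3] -> levels [5 5 4 7 6]
Step 5: flows [3->0,3->1,3->2,3->4] -> levels [6 6 5 3 7]
Tank 3 first reaches <=4 at step 5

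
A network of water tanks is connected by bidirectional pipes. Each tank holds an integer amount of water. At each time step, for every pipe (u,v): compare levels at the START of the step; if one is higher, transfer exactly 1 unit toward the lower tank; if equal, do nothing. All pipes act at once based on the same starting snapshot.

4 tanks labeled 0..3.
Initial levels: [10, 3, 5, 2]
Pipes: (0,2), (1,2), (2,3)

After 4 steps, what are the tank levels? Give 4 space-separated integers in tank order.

Step 1: flows [0->2,2->1,2->3] -> levels [9 4 4 3]
Step 2: flows [0->2,1=2,2->3] -> levels [8 4 4 4]
Step 3: flows [0->2,1=2,2=3] -> levels [7 4 5 4]
Step 4: flows [0->2,2->1,2->3] -> levels [6 5 4 5]

Answer: 6 5 4 5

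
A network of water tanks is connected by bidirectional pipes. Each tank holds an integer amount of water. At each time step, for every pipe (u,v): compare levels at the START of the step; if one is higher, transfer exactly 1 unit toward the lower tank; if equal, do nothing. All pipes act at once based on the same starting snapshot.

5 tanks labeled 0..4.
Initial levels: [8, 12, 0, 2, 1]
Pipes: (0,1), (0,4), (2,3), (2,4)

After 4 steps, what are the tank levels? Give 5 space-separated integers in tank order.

Answer: 8 8 2 2 3

Derivation:
Step 1: flows [1->0,0->4,3->2,4->2] -> levels [8 11 2 1 1]
Step 2: flows [1->0,0->4,2->3,2->4] -> levels [8 10 0 2 3]
Step 3: flows [1->0,0->4,3->2,4->2] -> levels [8 9 2 1 3]
Step 4: flows [1->0,0->4,2->3,4->2] -> levels [8 8 2 2 3]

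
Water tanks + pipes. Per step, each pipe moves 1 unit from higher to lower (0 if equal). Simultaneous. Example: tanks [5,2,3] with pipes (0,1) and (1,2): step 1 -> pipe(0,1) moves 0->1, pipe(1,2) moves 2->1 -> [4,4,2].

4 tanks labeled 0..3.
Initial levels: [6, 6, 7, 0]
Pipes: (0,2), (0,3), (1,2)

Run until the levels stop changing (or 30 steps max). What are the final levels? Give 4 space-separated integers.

Step 1: flows [2->0,0->3,2->1] -> levels [6 7 5 1]
Step 2: flows [0->2,0->3,1->2] -> levels [4 6 7 2]
Step 3: flows [2->0,0->3,2->1] -> levels [4 7 5 3]
Step 4: flows [2->0,0->3,1->2] -> levels [4 6 5 4]
Step 5: flows [2->0,0=3,1->2] -> levels [5 5 5 4]
Step 6: flows [0=2,0->3,1=2] -> levels [4 5 5 5]
Step 7: flows [2->0,3->0,1=2] -> levels [6 5 4 4]
Step 8: flows [0->2,0->3,1->2] -> levels [4 4 6 5]
Step 9: flows [2->0,3->0,2->1] -> levels [6 5 4 4]
  -> period-2 cycle: step 9 state = step 7 state; never stabilizes
  -> state at step 30: (30-7) mod 2 = 1, same as step 8 -> [4 4 6 5]

Answer: 4 4 6 5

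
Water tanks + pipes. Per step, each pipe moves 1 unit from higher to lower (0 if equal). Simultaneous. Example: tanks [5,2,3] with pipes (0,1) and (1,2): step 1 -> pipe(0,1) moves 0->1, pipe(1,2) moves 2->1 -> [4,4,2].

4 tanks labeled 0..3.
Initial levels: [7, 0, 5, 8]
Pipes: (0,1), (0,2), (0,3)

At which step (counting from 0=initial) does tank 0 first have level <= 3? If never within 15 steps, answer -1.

Step 1: flows [0->1,0->2,3->0] -> levels [6 1 6 7]
Step 2: flows [0->1,0=2,3->0] -> levels [6 2 6 6]
Step 3: flows [0->1,0=2,0=3] -> levels [5 3 6 6]
Step 4: flows [0->1,2->0,3->0] -> levels [6 4 5 5]
Step 5: flows [0->1,0->2,0->3] -> levels [3 5 6 6]
Tank 0 first reaches <=3 at step 5

Answer: 5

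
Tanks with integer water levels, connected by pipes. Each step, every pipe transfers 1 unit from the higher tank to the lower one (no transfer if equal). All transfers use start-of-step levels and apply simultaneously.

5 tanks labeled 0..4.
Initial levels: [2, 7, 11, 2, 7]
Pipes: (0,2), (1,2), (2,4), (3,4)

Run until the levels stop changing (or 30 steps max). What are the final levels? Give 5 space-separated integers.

Step 1: flows [2->0,2->1,2->4,4->3] -> levels [3 8 8 3 7]
Step 2: flows [2->0,1=2,2->4,4->3] -> levels [4 8 6 4 7]
Step 3: flows [2->0,1->2,4->2,4->3] -> levels [5 7 7 5 5]
Step 4: flows [2->0,1=2,2->4,3=4] -> levels [6 7 5 5 6]
Step 5: flows [0->2,1->2,4->2,4->3] -> levels [5 6 8 6 4]
Step 6: flows [2->0,2->1,2->4,3->4] -> levels [6 7 5 5 6]
  -> period-2 cycle: step 6 state = step 4 state; never stabilizes
  -> state at step 30: (30-4) mod 2 = 0, same as step 4 -> [6 7 5 5 6]

Answer: 6 7 5 5 6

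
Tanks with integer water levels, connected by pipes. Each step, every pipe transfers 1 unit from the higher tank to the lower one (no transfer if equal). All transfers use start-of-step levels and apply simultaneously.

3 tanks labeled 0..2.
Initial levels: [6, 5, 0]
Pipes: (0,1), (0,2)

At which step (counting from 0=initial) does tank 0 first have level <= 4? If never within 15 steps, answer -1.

Answer: 1

Derivation:
Step 1: flows [0->1,0->2] -> levels [4 6 1]
Tank 0 first reaches <=4 at step 1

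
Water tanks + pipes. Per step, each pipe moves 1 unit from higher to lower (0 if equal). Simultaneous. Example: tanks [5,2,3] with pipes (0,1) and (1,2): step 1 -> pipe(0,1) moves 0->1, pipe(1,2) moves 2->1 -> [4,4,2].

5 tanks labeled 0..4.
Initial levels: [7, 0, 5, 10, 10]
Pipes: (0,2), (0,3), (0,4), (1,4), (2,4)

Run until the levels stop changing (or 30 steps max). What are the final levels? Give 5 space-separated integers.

Step 1: flows [0->2,3->0,4->0,4->1,4->2] -> levels [8 1 7 9 7]
Step 2: flows [0->2,3->0,0->4,4->1,2=4] -> levels [7 2 8 8 7]
Step 3: flows [2->0,3->0,0=4,4->1,2->4] -> levels [9 3 6 7 7]
Step 4: flows [0->2,0->3,0->4,4->1,4->2] -> levels [6 4 8 8 6]
Step 5: flows [2->0,3->0,0=4,4->1,2->4] -> levels [8 5 6 7 6]
Step 6: flows [0->2,0->3,0->4,4->1,2=4] -> levels [5 6 7 8 6]
Step 7: flows [2->0,3->0,4->0,1=4,2->4] -> levels [8 6 5 7 6]
Step 8: flows [0->2,0->3,0->4,1=4,4->2] -> levels [5 6 7 8 6]
  -> period-2 cycle: step 8 state = step 6 state; never stabilizes
  -> state at step 30: (30-6) mod 2 = 0, same as step 6 -> [5 6 7 8 6]

Answer: 5 6 7 8 6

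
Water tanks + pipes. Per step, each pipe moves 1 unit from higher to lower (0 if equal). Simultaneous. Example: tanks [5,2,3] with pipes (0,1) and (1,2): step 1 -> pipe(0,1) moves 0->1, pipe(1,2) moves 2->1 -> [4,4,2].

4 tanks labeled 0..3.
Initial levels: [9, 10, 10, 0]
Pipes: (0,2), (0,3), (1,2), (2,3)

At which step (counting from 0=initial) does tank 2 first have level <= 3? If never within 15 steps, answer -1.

Step 1: flows [2->0,0->3,1=2,2->3] -> levels [9 10 8 2]
Step 2: flows [0->2,0->3,1->2,2->3] -> levels [7 9 9 4]
Step 3: flows [2->0,0->3,1=2,2->3] -> levels [7 9 7 6]
Step 4: flows [0=2,0->3,1->2,2->3] -> levels [6 8 7 8]
Step 5: flows [2->0,3->0,1->2,3->2] -> levels [8 7 8 6]
Step 6: flows [0=2,0->3,2->1,2->3] -> levels [7 8 6 8]
Step 7: flows [0->2,3->0,1->2,3->2] -> levels [7 7 9 6]
Step 8: flows [2->0,0->3,2->1,2->3] -> levels [7 8 6 8]
  -> period-2 cycle (repeats step 6); tank 2 never drops to <=3
Tank 2 never reaches <=3 within 15 steps

Answer: -1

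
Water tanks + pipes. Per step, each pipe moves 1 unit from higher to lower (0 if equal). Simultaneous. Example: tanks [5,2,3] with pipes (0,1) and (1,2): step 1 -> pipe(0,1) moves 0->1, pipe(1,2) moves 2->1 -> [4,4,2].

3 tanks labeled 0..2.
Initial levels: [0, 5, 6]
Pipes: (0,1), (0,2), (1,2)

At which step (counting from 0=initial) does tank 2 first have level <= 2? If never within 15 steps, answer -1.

Step 1: flows [1->0,2->0,2->1] -> levels [2 5 4]
Step 2: flows [1->0,2->0,1->2] -> levels [4 3 4]
Step 3: flows [0->1,0=2,2->1] -> levels [3 5 3]
Step 4: flows [1->0,0=2,1->2] -> levels [4 3 4]
  -> period-2 cycle (repeats step 2); tank 2 never drops to <=2
Tank 2 never reaches <=2 within 15 steps

Answer: -1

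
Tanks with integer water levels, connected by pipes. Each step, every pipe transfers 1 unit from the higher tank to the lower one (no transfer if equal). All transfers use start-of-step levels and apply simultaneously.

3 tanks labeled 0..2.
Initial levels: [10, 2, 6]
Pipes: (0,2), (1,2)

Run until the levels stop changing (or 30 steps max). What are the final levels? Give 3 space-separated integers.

Answer: 6 6 6

Derivation:
Step 1: flows [0->2,2->1] -> levels [9 3 6]
Step 2: flows [0->2,2->1] -> levels [8 4 6]
Step 3: flows [0->2,2->1] -> levels [7 5 6]
Step 4: flows [0->2,2->1] -> levels [6 6 6]
Step 5: flows [0=2,1=2] -> levels [6 6 6]
  -> stable (no change)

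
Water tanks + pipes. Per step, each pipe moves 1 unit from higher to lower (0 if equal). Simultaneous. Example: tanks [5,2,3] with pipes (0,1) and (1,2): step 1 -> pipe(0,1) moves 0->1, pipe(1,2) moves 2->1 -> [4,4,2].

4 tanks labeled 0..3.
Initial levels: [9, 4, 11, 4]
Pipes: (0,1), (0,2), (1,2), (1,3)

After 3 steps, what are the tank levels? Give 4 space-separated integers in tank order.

Step 1: flows [0->1,2->0,2->1,1=3] -> levels [9 6 9 4]
Step 2: flows [0->1,0=2,2->1,1->3] -> levels [8 7 8 5]
Step 3: flows [0->1,0=2,2->1,1->3] -> levels [7 8 7 6]

Answer: 7 8 7 6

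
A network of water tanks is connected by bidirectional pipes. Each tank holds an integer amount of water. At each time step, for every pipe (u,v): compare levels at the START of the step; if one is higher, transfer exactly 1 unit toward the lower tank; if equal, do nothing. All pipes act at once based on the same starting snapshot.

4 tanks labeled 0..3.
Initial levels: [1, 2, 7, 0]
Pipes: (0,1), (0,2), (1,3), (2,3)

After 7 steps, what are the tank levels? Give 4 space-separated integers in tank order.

Step 1: flows [1->0,2->0,1->3,2->3] -> levels [3 0 5 2]
Step 2: flows [0->1,2->0,3->1,2->3] -> levels [3 2 3 2]
Step 3: flows [0->1,0=2,1=3,2->3] -> levels [2 3 2 3]
Step 4: flows [1->0,0=2,1=3,3->2] -> levels [3 2 3 2]
  -> period-2 cycle: step 4 state = step 2 state
  -> state at step 7: (7-2) mod 2 = 1, same as step 3 -> [2 3 2 3]

Answer: 2 3 2 3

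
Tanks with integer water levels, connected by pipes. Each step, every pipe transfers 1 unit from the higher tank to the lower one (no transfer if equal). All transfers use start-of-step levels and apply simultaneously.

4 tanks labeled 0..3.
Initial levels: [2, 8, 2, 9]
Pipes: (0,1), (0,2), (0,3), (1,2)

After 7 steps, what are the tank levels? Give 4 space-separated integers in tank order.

Step 1: flows [1->0,0=2,3->0,1->2] -> levels [4 6 3 8]
Step 2: flows [1->0,0->2,3->0,1->2] -> levels [5 4 5 7]
Step 3: flows [0->1,0=2,3->0,2->1] -> levels [5 6 4 6]
Step 4: flows [1->0,0->2,3->0,1->2] -> levels [6 4 6 5]
Step 5: flows [0->1,0=2,0->3,2->1] -> levels [4 6 5 6]
Step 6: flows [1->0,2->0,3->0,1->2] -> levels [7 4 5 5]
Step 7: flows [0->1,0->2,0->3,2->1] -> levels [4 6 5 6]

Answer: 4 6 5 6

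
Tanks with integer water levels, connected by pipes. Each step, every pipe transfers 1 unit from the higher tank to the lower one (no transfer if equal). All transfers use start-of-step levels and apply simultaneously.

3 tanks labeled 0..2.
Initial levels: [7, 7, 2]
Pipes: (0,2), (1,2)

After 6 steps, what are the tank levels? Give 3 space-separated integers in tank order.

Step 1: flows [0->2,1->2] -> levels [6 6 4]
Step 2: flows [0->2,1->2] -> levels [5 5 6]
Step 3: flows [2->0,2->1] -> levels [6 6 4]
  -> period-2 cycle: step 3 state = step 1 state
  -> state at step 6: (6-1) mod 2 = 1, same as step 2 -> [5 5 6]

Answer: 5 5 6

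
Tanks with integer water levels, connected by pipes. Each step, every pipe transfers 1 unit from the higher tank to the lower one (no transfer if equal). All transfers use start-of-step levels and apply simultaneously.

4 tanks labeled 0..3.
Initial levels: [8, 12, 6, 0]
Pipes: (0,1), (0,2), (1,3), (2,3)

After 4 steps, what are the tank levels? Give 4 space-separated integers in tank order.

Answer: 6 6 7 7

Derivation:
Step 1: flows [1->0,0->2,1->3,2->3] -> levels [8 10 6 2]
Step 2: flows [1->0,0->2,1->3,2->3] -> levels [8 8 6 4]
Step 3: flows [0=1,0->2,1->3,2->3] -> levels [7 7 6 6]
Step 4: flows [0=1,0->2,1->3,2=3] -> levels [6 6 7 7]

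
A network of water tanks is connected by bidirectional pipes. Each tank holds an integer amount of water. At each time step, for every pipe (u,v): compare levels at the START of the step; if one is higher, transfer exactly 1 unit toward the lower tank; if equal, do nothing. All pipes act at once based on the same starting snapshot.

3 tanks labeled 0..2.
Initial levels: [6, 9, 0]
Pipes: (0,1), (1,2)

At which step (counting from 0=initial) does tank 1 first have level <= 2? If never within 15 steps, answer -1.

Answer: -1

Derivation:
Step 1: flows [1->0,1->2] -> levels [7 7 1]
Step 2: flows [0=1,1->2] -> levels [7 6 2]
Step 3: flows [0->1,1->2] -> levels [6 6 3]
Step 4: flows [0=1,1->2] -> levels [6 5 4]
Step 5: flows [0->1,1->2] -> levels [5 5 5]
Step 6: flows [0=1,1=2] -> levels [5 5 5]
  -> stable; tank 1 stays at 5 > 2
Tank 1 never reaches <=2 within 15 steps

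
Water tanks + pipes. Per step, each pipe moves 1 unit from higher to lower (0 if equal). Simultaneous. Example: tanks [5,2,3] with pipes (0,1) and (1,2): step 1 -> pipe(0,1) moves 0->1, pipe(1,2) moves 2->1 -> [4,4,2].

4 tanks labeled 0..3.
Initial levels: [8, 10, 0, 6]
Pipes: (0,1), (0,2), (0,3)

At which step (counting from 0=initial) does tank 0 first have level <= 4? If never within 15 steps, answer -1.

Answer: 6

Derivation:
Step 1: flows [1->0,0->2,0->3] -> levels [7 9 1 7]
Step 2: flows [1->0,0->2,0=3] -> levels [7 8 2 7]
Step 3: flows [1->0,0->2,0=3] -> levels [7 7 3 7]
Step 4: flows [0=1,0->2,0=3] -> levels [6 7 4 7]
Step 5: flows [1->0,0->2,3->0] -> levels [7 6 5 6]
Step 6: flows [0->1,0->2,0->3] -> levels [4 7 6 7]
Tank 0 first reaches <=4 at step 6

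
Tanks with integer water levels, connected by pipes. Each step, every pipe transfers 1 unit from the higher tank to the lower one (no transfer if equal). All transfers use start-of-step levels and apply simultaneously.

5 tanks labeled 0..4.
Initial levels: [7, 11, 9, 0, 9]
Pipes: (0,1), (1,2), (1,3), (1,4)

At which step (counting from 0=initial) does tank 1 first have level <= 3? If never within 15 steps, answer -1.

Step 1: flows [1->0,1->2,1->3,1->4] -> levels [8 7 10 1 10]
Step 2: flows [0->1,2->1,1->3,4->1] -> levels [7 9 9 2 9]
Step 3: flows [1->0,1=2,1->3,1=4] -> levels [8 7 9 3 9]
Step 4: flows [0->1,2->1,1->3,4->1] -> levels [7 9 8 4 8]
Step 5: flows [1->0,1->2,1->3,1->4] -> levels [8 5 9 5 9]
Step 6: flows [0->1,2->1,1=3,4->1] -> levels [7 8 8 5 8]
Step 7: flows [1->0,1=2,1->3,1=4] -> levels [8 6 8 6 8]
Step 8: flows [0->1,2->1,1=3,4->1] -> levels [7 9 7 6 7]
Step 9: flows [1->0,1->2,1->3,1->4] -> levels [8 5 8 7 8]
Step 10: flows [0->1,2->1,3->1,4->1] -> levels [7 9 7 6 7]
  -> period-2 cycle (repeats step 8); tank 1 never drops to <=3
Tank 1 never reaches <=3 within 15 steps

Answer: -1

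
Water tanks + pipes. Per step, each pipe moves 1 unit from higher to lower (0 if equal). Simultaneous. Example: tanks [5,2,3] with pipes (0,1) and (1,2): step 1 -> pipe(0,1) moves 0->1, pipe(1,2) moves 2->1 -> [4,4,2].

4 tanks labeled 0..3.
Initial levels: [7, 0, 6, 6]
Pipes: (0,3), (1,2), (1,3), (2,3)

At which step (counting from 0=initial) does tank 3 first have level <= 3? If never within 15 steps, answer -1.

Step 1: flows [0->3,2->1,3->1,2=3] -> levels [6 2 5 6]
Step 2: flows [0=3,2->1,3->1,3->2] -> levels [6 4 5 4]
Step 3: flows [0->3,2->1,1=3,2->3] -> levels [5 5 3 6]
Step 4: flows [3->0,1->2,3->1,3->2] -> levels [6 5 5 3]
Tank 3 first reaches <=3 at step 4

Answer: 4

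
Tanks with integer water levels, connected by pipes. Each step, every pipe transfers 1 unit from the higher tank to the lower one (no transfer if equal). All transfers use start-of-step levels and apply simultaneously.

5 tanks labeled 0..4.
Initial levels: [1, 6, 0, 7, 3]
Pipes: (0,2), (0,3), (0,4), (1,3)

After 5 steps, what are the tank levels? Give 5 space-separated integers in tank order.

Step 1: flows [0->2,3->0,4->0,3->1] -> levels [2 7 1 5 2]
Step 2: flows [0->2,3->0,0=4,1->3] -> levels [2 6 2 5 2]
Step 3: flows [0=2,3->0,0=4,1->3] -> levels [3 5 2 5 2]
Step 4: flows [0->2,3->0,0->4,1=3] -> levels [2 5 3 4 3]
Step 5: flows [2->0,3->0,4->0,1->3] -> levels [5 4 2 4 2]

Answer: 5 4 2 4 2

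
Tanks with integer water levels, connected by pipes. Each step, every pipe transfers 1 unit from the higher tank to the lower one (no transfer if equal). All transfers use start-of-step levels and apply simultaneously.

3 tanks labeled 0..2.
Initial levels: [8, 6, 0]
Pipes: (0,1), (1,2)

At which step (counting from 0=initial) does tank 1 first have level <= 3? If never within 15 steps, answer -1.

Step 1: flows [0->1,1->2] -> levels [7 6 1]
Step 2: flows [0->1,1->2] -> levels [6 6 2]
Step 3: flows [0=1,1->2] -> levels [6 5 3]
Step 4: flows [0->1,1->2] -> levels [5 5 4]
Step 5: flows [0=1,1->2] -> levels [5 4 5]
Step 6: flows [0->1,2->1] -> levels [4 6 4]
Step 7: flows [1->0,1->2] -> levels [5 4 5]
  -> period-2 cycle (repeats step 5); tank 1 never drops to <=3
Tank 1 never reaches <=3 within 15 steps

Answer: -1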